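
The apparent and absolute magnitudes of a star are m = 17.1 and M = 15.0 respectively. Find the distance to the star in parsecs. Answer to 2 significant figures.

d ≈ 26 pc

Distance modulus: m − M = 17.1 − (15.0) = 2.100
m − M = 5 log₁₀ d − 5
log₁₀ d = (m − M)/5 + 1 = 1.4200
d = 10^1.4200 = 26.30 pc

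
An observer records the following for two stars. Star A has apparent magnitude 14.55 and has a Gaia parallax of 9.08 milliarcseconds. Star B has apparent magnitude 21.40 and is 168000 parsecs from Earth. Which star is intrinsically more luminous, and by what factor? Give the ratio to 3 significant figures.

Star A: p = 9.08 mas = 9.08×10^-3″ → d = 1/p = 110.1 pc
Star A: M = m − 5 log₁₀ d + 5 = 14.55 − 5·2.0419 + 5 = 9.340
Star B: M = m − 5 log₁₀ d + 5 = 21.40 − 5·5.2253 + 5 = 0.273
ΔM = M_A − M_B = 9.340 − (0.273) = 9.067; smaller M is more luminous → Star B.
L ratio = 10^(0.4 |ΔM|) = 10^3.627 = 4234

Star B is more luminous, by a factor of 4230.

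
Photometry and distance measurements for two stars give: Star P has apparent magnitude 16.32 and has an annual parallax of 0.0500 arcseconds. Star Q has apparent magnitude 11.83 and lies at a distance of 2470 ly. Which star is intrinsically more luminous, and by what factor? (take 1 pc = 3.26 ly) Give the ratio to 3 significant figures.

Star Q is more luminous, by a factor of 89700.

Star P: d = 1/p = 1/0.0500″ = 20.00 pc
Star P: M = m − 5 log₁₀ d + 5 = 16.32 − 5·1.3010 + 5 = 14.815
Star Q: d = 2470 ly / 3.26 = 757.7 pc
Star Q: M = m − 5 log₁₀ d + 5 = 11.83 − 5·2.8795 + 5 = 2.433
ΔM = M_P − M_Q = 14.815 − (2.433) = 12.382; smaller M is more luminous → Star Q.
L ratio = 10^(0.4 |ΔM|) = 10^4.953 = 89720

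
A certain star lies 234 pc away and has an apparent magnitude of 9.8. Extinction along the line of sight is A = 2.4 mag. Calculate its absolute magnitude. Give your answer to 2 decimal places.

5 log₁₀(d/10 pc) = 5 log₁₀(234.0) − 5 = 6.846
M = m − 5 log₁₀(d/10) − A = 9.8 − 6.846 − 2.4 = 0.554

M ≈ 0.55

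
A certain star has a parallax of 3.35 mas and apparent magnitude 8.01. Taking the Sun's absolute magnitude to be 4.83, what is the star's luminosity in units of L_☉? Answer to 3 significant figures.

L/L_☉ ≈ 47.6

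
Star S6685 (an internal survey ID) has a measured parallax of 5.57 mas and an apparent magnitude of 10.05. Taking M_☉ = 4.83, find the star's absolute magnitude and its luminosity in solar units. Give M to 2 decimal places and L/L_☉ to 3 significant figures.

d = 1/p = 1000/5.57 mas = 179.5 pc
M = m − 5 log₁₀ d + 5 = 10.05 − 5·2.2541 + 5 = 3.779
M − M_☉ = 3.779 − 4.83 = -1.051
L/L_☉ = 10^(−0.4 × -1.051) = 2.632

M ≈ 3.78; L/L_☉ ≈ 2.63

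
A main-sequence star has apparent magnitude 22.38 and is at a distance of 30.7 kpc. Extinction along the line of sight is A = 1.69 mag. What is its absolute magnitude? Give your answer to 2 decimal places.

d = 30.7 kpc = 30700 pc
5 log₁₀(d/10 pc) = 5 log₁₀(30700) − 5 = 17.436
M = m − 5 log₁₀(d/10) − A = 22.38 − 17.436 − 1.69 = 3.254

M ≈ 3.25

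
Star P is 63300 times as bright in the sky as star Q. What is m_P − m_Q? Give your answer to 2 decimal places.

m_P − m_Q ≈ -12.00

Pogson: Δm = −2.5 log₁₀(ratio) = −2.5 log₁₀(63300) = −2.5 × 4.8014 = -12.004
Star P is brighter, so it has the smaller magnitude: the difference is negative.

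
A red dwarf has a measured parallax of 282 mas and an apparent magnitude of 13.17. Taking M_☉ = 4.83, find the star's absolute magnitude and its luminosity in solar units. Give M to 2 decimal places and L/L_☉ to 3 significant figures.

M ≈ 15.42; L/L_☉ ≈ 5.80×10^-5

d = 1/p = 1000/282 mas = 3.546 pc
M = m − 5 log₁₀ d + 5 = 13.17 − 5·0.5498 + 5 = 15.421
M − M_☉ = 15.421 − 4.83 = 10.591
L/L_☉ = 10^(−0.4 × 10.591) = 5.801×10^-5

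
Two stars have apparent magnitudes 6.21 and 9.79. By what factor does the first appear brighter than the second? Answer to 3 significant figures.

Magnitude difference = -3.58
Flux ratio = 10^(−0.4 Δm) = 10^(−0.4 × -3.58) = 10^1.432 = 27.04

27.0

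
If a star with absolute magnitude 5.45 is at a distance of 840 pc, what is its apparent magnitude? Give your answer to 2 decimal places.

m ≈ 15.07

m = M + 5 log₁₀ d − 5 = 5.45 + 5·2.9243 − 5 = 15.071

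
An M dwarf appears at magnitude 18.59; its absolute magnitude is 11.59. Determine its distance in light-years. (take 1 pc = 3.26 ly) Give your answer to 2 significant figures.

d ≈ 820 ly

Distance modulus: m − M = 18.59 − (11.59) = 7.000
m − M = 5 log₁₀ d − 5
log₁₀ d = (m − M)/5 + 1 = 2.4000
d = 10^2.4000 = 251.2 pc
= 818.9 ly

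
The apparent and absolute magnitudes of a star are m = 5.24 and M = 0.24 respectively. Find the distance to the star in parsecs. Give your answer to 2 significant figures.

d ≈ 100 pc

Distance modulus: m − M = 5.24 − (0.24) = 5.000
m − M = 5 log₁₀ d − 5
log₁₀ d = (m − M)/5 + 1 = 2.0000
d = 10^2.0000 = 100.0 pc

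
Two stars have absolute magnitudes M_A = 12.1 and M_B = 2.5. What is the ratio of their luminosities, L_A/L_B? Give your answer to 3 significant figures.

L_A/L_B ≈ 1.45×10^-4

ΔM = M_A − M_B = 9.6
L_A/L_B = 10^(−0.4 ΔM) = 10^-3.840 = 1.445×10^-4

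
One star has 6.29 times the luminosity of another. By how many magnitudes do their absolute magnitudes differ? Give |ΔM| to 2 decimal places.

|ΔM| ≈ 2.00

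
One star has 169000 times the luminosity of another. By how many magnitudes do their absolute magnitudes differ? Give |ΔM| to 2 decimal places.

|ΔM| ≈ 13.07

Pogson: ΔM = −2.5 log₁₀(ratio) = −2.5 log₁₀(169000) = −2.5 × 5.2279 = -13.070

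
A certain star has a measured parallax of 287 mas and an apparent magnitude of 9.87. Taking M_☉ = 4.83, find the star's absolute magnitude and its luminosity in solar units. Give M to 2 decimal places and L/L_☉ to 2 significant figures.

M ≈ 12.16; L/L_☉ ≈ 1.2×10^-3

d = 1/p = 1000/287 mas = 3.484 pc
M = m − 5 log₁₀ d + 5 = 9.87 − 5·0.5421 + 5 = 12.159
M − M_☉ = 12.159 − 4.83 = 7.329
L/L_☉ = 10^(−0.4 × 7.329) = 1.170×10^-3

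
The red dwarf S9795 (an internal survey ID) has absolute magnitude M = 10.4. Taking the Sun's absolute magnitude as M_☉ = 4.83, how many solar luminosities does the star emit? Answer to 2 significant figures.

M − M_☉ = 10.4 − 4.83 = 5.570
L/L_☉ = 10^(−0.4 (M − M_☉)) = 10^-2.228 = 5.916×10^-3

L/L_☉ ≈ 5.9×10^-3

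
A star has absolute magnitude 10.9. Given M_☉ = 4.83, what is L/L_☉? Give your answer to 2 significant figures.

L/L_☉ ≈ 3.7×10^-3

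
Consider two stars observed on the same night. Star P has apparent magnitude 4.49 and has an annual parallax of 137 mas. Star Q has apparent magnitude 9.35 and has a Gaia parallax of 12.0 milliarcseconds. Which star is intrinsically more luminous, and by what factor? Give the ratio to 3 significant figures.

Star P: p = 137 mas = 0.137″ → d = 1/p = 7.299 pc
Star P: M = m − 5 log₁₀ d + 5 = 4.49 − 5·0.8633 + 5 = 5.174
Star Q: p = 12.0 mas = 0.0120″ → d = 1/p = 83.33 pc
Star Q: M = m − 5 log₁₀ d + 5 = 9.35 − 5·1.9208 + 5 = 4.746
ΔM = M_P − M_Q = 5.174 − (4.746) = 0.428; smaller M is more luminous → Star Q.
L ratio = 10^(0.4 |ΔM|) = 10^0.171 = 1.483

Star Q is more luminous, by a factor of 1.48.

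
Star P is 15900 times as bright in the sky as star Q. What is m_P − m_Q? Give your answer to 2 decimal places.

m_P − m_Q ≈ -10.50

Pogson: Δm = −2.5 log₁₀(ratio) = −2.5 log₁₀(15900) = −2.5 × 4.2014 = -10.503
Star P is brighter, so it has the smaller magnitude: the difference is negative.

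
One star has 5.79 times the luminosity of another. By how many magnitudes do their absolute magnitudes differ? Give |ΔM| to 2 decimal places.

|ΔM| ≈ 1.91

Pogson: ΔM = −2.5 log₁₀(ratio) = −2.5 log₁₀(5.79) = −2.5 × 0.7627 = -1.907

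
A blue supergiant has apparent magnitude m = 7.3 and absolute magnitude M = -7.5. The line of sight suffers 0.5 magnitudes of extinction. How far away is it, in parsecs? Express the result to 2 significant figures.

m − M = 5 log₁₀(d/10 pc) + A  ⇒  7.3 − (-7.5) − 0.5 = 5 log₁₀(d/10)
14.300 = 5 log₁₀(d/10)
log₁₀ d = (m − M − A)/5 + 1 = 3.8600
d = 10^3.8600 = 7244 pc

d ≈ 7200 pc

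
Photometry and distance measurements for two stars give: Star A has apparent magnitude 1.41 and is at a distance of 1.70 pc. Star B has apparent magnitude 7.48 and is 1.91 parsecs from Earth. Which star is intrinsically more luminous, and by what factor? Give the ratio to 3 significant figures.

Star A is more luminous, by a factor of 212.

Star A: M = m − 5 log₁₀ d + 5 = 1.41 − 5·0.2304 + 5 = 5.258
Star B: M = m − 5 log₁₀ d + 5 = 7.48 − 5·0.2810 + 5 = 11.075
ΔM = M_A − M_B = 5.258 − (11.075) = -5.817; smaller M is more luminous → Star A.
L ratio = 10^(0.4 |ΔM|) = 10^2.327 = 212.2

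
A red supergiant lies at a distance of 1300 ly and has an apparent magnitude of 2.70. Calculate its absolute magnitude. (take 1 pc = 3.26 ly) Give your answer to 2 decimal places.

d = 1300 ly / 3.26 = 398.8 pc
5 log₁₀(d/10 pc) = 5 log₁₀(398.8) − 5 = 8.004
M = m − 5 log₁₀(d/10) = 2.70 − 8.004 = -5.304

M ≈ -5.30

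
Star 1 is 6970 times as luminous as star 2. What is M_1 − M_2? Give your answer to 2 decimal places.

Pogson: ΔM = −2.5 log₁₀(ratio) = −2.5 log₁₀(6970) = −2.5 × 3.8432 = -9.608
Star 1 is brighter, so it has the smaller magnitude: the difference is negative.

M_1 − M_2 ≈ -9.61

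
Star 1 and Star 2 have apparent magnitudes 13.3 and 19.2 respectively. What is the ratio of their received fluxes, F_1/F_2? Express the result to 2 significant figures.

Magnitude difference = -5.9
Flux ratio = 10^(−0.4 Δm) = 10^(−0.4 × -5.9) = 10^2.360 = 229.1

F_1/F_2 ≈ 230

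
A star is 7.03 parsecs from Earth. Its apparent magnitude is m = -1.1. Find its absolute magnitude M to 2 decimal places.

M ≈ -0.33

5 log₁₀(d/10 pc) = 5 log₁₀(7.030) − 5 = -0.765
M = m − 5 log₁₀(d/10) = -1.1 + 0.765 = -0.335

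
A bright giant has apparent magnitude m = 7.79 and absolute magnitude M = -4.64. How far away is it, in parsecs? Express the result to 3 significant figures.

d ≈ 3060 pc

μ = m − M = 12.430
m − M = 5 log₁₀ d − 5
log₁₀ d = (m − M)/5 + 1 = 3.4860
d = 10^3.4860 = 3062 pc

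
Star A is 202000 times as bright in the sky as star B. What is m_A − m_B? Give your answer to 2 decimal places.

m_A − m_B ≈ -13.26

Pogson: Δm = −2.5 log₁₀(ratio) = −2.5 log₁₀(202000) = −2.5 × 5.3054 = -13.263
Star A is brighter, so it has the smaller magnitude: the difference is negative.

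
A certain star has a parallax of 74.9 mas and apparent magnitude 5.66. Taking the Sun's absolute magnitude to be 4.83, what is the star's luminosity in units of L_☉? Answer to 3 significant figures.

d = 1/p = 1000/74.9 mas = 13.35 pc
M = m − 5 log₁₀ d + 5 = 5.66 − 5·1.1255 + 5 = 5.032
M − M_☉ = 5.032 − 4.83 = 0.202
L/L_☉ = 10^(−0.4 × 0.202) = 0.8299

L/L_☉ ≈ 0.830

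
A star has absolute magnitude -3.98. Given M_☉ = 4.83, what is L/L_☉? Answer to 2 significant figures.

L/L_☉ ≈ 3300

M − M_☉ = -3.98 − 4.83 = -8.810
L/L_☉ = 10^(−0.4 (M − M_☉)) = 10^3.524 = 3342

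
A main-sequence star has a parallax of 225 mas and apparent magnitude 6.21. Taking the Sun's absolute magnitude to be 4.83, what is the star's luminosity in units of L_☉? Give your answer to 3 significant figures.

L/L_☉ ≈ 0.0554

d = 1/p = 1000/225 mas = 4.444 pc
M = m − 5 log₁₀ d + 5 = 6.21 − 5·0.6478 + 5 = 7.971
M − M_☉ = 7.971 − 4.83 = 3.141
L/L_☉ = 10^(−0.4 × 3.141) = 0.05542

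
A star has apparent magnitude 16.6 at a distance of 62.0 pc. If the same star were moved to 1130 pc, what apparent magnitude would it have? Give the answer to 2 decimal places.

Flux ∝ 1/d², so Δm = 5 log₁₀(d₂/d₁) = 5 log₁₀(1130/62.0) = 6.303
m₂ = m₁ + Δm = 16.6 + (6.303) = 22.903

m ≈ 22.90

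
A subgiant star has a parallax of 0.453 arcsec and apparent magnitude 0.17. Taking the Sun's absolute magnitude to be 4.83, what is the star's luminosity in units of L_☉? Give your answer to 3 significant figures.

d = 1/p = 1/0.453″ = 2.208 pc
M = m − 5 log₁₀ d + 5 = 0.17 − 5·0.3439 + 5 = 3.450
M − M_☉ = 3.450 − 4.83 = -1.380
L/L_☉ = 10^(−0.4 × -1.380) = 3.563

L/L_☉ ≈ 3.56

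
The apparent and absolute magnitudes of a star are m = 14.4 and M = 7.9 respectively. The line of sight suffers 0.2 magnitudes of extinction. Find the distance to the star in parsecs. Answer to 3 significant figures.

m − M = 5 log₁₀(d/10 pc) + A  ⇒  14.4 − (7.9) − 0.2 = 5 log₁₀(d/10)
6.300 = 5 log₁₀(d/10)
log₁₀ d = (m − M − A)/5 + 1 = 2.2600
d = 10^2.2600 = 182.0 pc

d ≈ 182 pc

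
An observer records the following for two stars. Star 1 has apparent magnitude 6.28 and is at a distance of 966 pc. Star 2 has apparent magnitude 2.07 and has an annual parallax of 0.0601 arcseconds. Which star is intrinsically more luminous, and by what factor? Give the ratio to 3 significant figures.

Star 1 is more luminous, by a factor of 69.8.

Star 1: M = m − 5 log₁₀ d + 5 = 6.28 − 5·2.9850 + 5 = -3.645
Star 2: d = 1/p = 1/0.0601″ = 16.64 pc
Star 2: M = m − 5 log₁₀ d + 5 = 2.07 − 5·1.2211 + 5 = 0.964
ΔM = M_1 − M_2 = -3.645 − (0.964) = -4.609; smaller M is more luminous → Star 1.
L ratio = 10^(0.4 |ΔM|) = 10^1.844 = 69.78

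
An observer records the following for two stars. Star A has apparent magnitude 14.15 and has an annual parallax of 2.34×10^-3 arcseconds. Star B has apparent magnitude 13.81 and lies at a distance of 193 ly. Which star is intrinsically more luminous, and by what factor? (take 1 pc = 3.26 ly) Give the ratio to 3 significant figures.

Star A: d = 1/p = 1/2.34×10^-3″ = 427.4 pc
Star A: M = m − 5 log₁₀ d + 5 = 14.15 − 5·2.6308 + 5 = 5.996
Star B: d = 193 ly / 3.26 = 59.20 pc
Star B: M = m − 5 log₁₀ d + 5 = 13.81 − 5·1.7723 + 5 = 9.948
ΔM = M_A − M_B = 5.996 − (9.948) = -3.952; smaller M is more luminous → Star A.
L ratio = 10^(0.4 |ΔM|) = 10^1.581 = 38.10

Star A is more luminous, by a factor of 38.1.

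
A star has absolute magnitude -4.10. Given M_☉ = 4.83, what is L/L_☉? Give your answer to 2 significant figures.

L/L_☉ ≈ 3700

M − M_☉ = -4.10 − 4.83 = -8.930
L/L_☉ = 10^(−0.4 (M − M_☉)) = 10^3.572 = 3733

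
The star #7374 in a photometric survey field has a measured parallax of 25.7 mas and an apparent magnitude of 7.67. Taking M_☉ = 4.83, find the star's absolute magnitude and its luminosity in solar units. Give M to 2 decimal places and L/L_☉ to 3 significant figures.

d = 1/p = 1000/25.7 mas = 38.91 pc
M = m − 5 log₁₀ d + 5 = 7.67 − 5·1.5901 + 5 = 4.720
M − M_☉ = 4.720 − 4.83 = -0.110
L/L_☉ = 10^(−0.4 × -0.110) = 1.107

M ≈ 4.72; L/L_☉ ≈ 1.11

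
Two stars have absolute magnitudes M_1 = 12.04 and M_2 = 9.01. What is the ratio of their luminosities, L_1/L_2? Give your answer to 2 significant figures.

L_1/L_2 ≈ 0.061

ΔM = M_1 − M_2 = 3.03
L_1/L_2 = 10^(−0.4 ΔM) = 10^-1.212 = 0.06138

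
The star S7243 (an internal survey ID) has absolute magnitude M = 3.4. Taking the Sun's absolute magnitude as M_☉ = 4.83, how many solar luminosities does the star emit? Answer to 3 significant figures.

M − M_☉ = 3.4 − 4.83 = -1.430
L/L_☉ = 10^(−0.4 (M − M_☉)) = 10^0.572 = 3.733

L/L_☉ ≈ 3.73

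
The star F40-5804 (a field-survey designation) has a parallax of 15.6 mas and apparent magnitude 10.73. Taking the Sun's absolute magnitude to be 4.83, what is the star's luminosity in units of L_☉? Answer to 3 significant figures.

d = 1/p = 1000/15.6 mas = 64.10 pc
M = m − 5 log₁₀ d + 5 = 10.73 − 5·1.8069 + 5 = 6.696
M − M_☉ = 6.696 − 4.83 = 1.866
L/L_☉ = 10^(−0.4 × 1.866) = 0.1794

L/L_☉ ≈ 0.179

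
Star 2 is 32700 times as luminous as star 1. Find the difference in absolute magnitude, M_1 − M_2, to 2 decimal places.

Pogson: ΔM = −2.5 log₁₀(ratio) = −2.5 log₁₀(32700) = −2.5 × 4.5145 = -11.286
Star 2 is brighter so has the smaller magnitude: M_1 − M_2 is positive.

M_1 − M_2 ≈ 11.29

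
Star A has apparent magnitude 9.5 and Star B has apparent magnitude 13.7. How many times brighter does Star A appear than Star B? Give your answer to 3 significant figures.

47.9

Δm = 9.5 − (13.7) = -4.2
Flux ratio = 10^(−0.4 Δm) = 10^(−0.4 × -4.2) = 10^1.680 = 47.86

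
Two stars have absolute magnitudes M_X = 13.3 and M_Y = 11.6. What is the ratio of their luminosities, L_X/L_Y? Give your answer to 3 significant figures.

L_X/L_Y ≈ 0.209

ΔM = M_X − M_Y = 1.7
L_X/L_Y = 10^(−0.4 ΔM) = 10^-0.680 = 0.2089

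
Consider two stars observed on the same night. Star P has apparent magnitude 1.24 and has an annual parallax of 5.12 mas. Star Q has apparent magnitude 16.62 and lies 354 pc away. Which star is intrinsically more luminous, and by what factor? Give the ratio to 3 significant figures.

Star P: p = 5.12 mas = 5.12×10^-3″ → d = 1/p = 195.3 pc
Star P: M = m − 5 log₁₀ d + 5 = 1.24 − 5·2.2907 + 5 = -5.214
Star Q: M = m − 5 log₁₀ d + 5 = 16.62 − 5·2.5490 + 5 = 8.875
ΔM = M_P − M_Q = -5.214 − (8.875) = -14.089; smaller M is more luminous → Star P.
L ratio = 10^(0.4 |ΔM|) = 10^5.635 = 432000

Star P is more luminous, by a factor of 432000.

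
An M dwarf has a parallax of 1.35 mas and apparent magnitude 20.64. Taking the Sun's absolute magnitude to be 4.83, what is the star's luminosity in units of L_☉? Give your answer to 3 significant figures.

L/L_☉ ≈ 2.60×10^-3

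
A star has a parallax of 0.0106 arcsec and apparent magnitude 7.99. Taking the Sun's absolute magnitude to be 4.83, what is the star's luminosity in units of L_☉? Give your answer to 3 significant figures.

L/L_☉ ≈ 4.85

d = 1/p = 1/0.0106″ = 94.34 pc
M = m − 5 log₁₀ d + 5 = 7.99 − 5·1.9747 + 5 = 3.117
M − M_☉ = 3.117 − 4.83 = -1.713
L/L_☉ = 10^(−0.4 × -1.713) = 4.846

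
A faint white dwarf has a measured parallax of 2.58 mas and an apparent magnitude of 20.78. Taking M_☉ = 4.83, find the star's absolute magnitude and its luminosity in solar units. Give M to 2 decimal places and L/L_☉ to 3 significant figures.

M ≈ 12.84; L/L_☉ ≈ 6.26×10^-4

d = 1/p = 1000/2.58 mas = 387.6 pc
M = m − 5 log₁₀ d + 5 = 20.78 − 5·2.5884 + 5 = 12.838
M − M_☉ = 12.838 − 4.83 = 8.008
L/L_☉ = 10^(−0.4 × 8.008) = 6.263×10^-4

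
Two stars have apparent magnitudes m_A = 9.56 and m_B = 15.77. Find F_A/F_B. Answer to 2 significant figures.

Magnitude difference = -6.21
Flux ratio = 10^(−0.4 Δm) = 10^(−0.4 × -6.21) = 10^2.484 = 304.8

F_A/F_B ≈ 300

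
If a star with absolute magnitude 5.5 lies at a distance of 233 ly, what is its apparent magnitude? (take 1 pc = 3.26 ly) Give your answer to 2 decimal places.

m ≈ 9.77

d = 233 ly / 3.26 = 71.47 pc
m = M + 5 log₁₀ d − 5 = 5.5 + 5·1.8541 − 5 = 9.771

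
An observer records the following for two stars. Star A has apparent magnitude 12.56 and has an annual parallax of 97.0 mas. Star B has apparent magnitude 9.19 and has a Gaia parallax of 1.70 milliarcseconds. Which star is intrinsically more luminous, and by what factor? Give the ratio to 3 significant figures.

Star B is more luminous, by a factor of 72600.

Star A: p = 97.0 mas = 0.0970″ → d = 1/p = 10.31 pc
Star A: M = m − 5 log₁₀ d + 5 = 12.56 − 5·1.0132 + 5 = 12.494
Star B: p = 1.70 mas = 1.70×10^-3″ → d = 1/p = 588.2 pc
Star B: M = m − 5 log₁₀ d + 5 = 9.19 − 5·2.7696 + 5 = 0.342
ΔM = M_A − M_B = 12.494 − (0.342) = 12.152; smaller M is more luminous → Star B.
L ratio = 10^(0.4 |ΔM|) = 10^4.861 = 72550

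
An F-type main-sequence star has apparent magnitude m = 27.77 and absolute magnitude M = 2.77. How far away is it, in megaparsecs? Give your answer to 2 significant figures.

d ≈ 1.0 Mpc

Distance modulus: m − M = 27.77 − (2.77) = 25.000
m − M = 5 log₁₀ d − 5
log₁₀ d = (m − M)/5 + 1 = 6.0000
d = 10^6.0000 = 1.000×10^6 pc
= 1.000 Mpc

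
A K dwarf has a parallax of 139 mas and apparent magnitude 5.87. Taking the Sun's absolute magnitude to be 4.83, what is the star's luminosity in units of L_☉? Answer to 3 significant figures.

L/L_☉ ≈ 0.199

d = 1/p = 1000/139 mas = 7.194 pc
M = m − 5 log₁₀ d + 5 = 5.87 − 5·0.8570 + 5 = 6.585
M − M_☉ = 6.585 − 4.83 = 1.755
L/L_☉ = 10^(−0.4 × 1.755) = 0.1986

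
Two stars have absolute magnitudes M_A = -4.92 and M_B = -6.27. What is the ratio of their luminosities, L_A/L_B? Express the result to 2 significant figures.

L_A/L_B ≈ 0.29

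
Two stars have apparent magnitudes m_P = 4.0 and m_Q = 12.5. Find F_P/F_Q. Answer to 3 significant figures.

F_P/F_Q ≈ 2510

Magnitude difference = -8.5
Flux ratio = 10^(−0.4 Δm) = 10^(−0.4 × -8.5) = 10^3.400 = 2512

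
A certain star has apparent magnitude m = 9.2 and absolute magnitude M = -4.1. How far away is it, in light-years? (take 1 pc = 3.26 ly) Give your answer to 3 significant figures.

μ = m − M = 13.300
m − M = 5 log₁₀ d − 5
log₁₀ d = (m − M)/5 + 1 = 3.6600
d = 10^3.6600 = 4571 pc
= 14900 ly

d ≈ 14900 ly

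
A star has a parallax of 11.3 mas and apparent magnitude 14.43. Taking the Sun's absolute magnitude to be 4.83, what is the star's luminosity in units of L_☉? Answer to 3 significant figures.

d = 1/p = 1000/11.3 mas = 88.50 pc
M = m − 5 log₁₀ d + 5 = 14.43 − 5·1.9469 + 5 = 9.695
M − M_☉ = 9.695 − 4.83 = 4.865
L/L_☉ = 10^(−0.4 × 4.865) = 0.01132

L/L_☉ ≈ 0.0113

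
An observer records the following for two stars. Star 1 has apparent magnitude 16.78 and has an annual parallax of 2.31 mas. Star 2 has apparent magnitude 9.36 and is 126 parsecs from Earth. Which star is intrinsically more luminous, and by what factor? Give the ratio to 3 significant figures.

Star 2 is more luminous, by a factor of 78.7.

Star 1: p = 2.31 mas = 2.31×10^-3″ → d = 1/p = 432.9 pc
Star 1: M = m − 5 log₁₀ d + 5 = 16.78 − 5·2.6364 + 5 = 8.598
Star 2: M = m − 5 log₁₀ d + 5 = 9.36 − 5·2.1004 + 5 = 3.858
ΔM = M_1 − M_2 = 8.598 − (3.858) = 4.740; smaller M is more luminous → Star 2.
L ratio = 10^(0.4 |ΔM|) = 10^1.896 = 78.70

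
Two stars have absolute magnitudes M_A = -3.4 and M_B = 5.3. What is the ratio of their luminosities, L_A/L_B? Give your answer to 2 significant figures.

L_A/L_B ≈ 3000

ΔM = M_A − M_B = -8.7
L_A/L_B = 10^(−0.4 ΔM) = 10^3.480 = 3020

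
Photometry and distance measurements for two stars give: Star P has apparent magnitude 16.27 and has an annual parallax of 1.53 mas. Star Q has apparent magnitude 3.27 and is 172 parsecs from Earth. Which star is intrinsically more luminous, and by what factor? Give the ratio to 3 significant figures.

Star Q is more luminous, by a factor of 11000.

Star P: p = 1.53 mas = 1.53×10^-3″ → d = 1/p = 653.6 pc
Star P: M = m − 5 log₁₀ d + 5 = 16.27 − 5·2.8153 + 5 = 7.193
Star Q: M = m − 5 log₁₀ d + 5 = 3.27 − 5·2.2355 + 5 = -2.908
ΔM = M_P − M_Q = 7.193 − (-2.908) = 10.101; smaller M is more luminous → Star Q.
L ratio = 10^(0.4 |ΔM|) = 10^4.040 = 10980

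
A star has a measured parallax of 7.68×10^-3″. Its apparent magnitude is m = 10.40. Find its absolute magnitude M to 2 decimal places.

M ≈ 4.83

d = 1/p = 1/7.68×10^-3″ = 130.2 pc
5 log₁₀(d/10 pc) = 5 log₁₀(130.2) − 5 = 5.573
M = m − 5 log₁₀(d/10) = 10.40 − 5.573 = 4.827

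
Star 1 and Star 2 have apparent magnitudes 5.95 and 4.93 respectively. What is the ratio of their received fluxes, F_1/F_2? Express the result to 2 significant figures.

Magnitude difference = 1.02
Flux ratio = 10^(−0.4 Δm) = 10^(−0.4 × 1.02) = 10^-0.408 = 0.3908

F_1/F_2 ≈ 0.39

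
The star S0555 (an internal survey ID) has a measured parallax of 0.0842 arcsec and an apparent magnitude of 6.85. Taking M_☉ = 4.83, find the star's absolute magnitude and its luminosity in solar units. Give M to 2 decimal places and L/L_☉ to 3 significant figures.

d = 1/p = 1/0.0842″ = 11.88 pc
M = m − 5 log₁₀ d + 5 = 6.85 − 5·1.0747 + 5 = 6.477
M − M_☉ = 6.477 − 4.83 = 1.647
L/L_☉ = 10^(−0.4 × 1.647) = 0.2195

M ≈ 6.48; L/L_☉ ≈ 0.219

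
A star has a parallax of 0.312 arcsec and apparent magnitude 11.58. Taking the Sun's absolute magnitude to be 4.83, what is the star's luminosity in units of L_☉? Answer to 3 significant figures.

L/L_☉ ≈ 2.05×10^-4

d = 1/p = 1/0.312″ = 3.205 pc
M = m − 5 log₁₀ d + 5 = 11.58 − 5·0.5058 + 5 = 14.051
M − M_☉ = 14.051 − 4.83 = 9.221
L/L_☉ = 10^(−0.4 × 9.221) = 2.050×10^-4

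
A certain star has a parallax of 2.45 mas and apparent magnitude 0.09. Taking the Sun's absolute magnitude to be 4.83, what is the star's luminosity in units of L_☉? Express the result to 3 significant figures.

L/L_☉ ≈ 131000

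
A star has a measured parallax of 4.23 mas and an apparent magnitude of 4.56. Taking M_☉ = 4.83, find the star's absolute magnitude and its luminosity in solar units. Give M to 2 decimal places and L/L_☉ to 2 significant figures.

M ≈ -2.31; L/L_☉ ≈ 720

d = 1/p = 1000/4.23 mas = 236.4 pc
M = m − 5 log₁₀ d + 5 = 4.56 − 5·2.3737 + 5 = -2.308
M − M_☉ = -2.308 − 4.83 = -7.138
L/L_☉ = 10^(−0.4 × -7.138) = 716.7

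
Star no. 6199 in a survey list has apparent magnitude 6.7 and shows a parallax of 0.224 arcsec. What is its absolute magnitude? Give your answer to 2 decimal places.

M ≈ 8.45

d = 1/p = 1/0.224″ = 4.464 pc
5 log₁₀(d/10 pc) = 5 log₁₀(4.464) − 5 = -1.751
M = m − 5 log₁₀(d/10) = 6.7 + 1.751 = 8.451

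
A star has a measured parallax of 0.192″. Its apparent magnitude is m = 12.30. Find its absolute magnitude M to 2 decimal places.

M ≈ 13.72

d = 1/p = 1/0.192″ = 5.208 pc
5 log₁₀(d/10 pc) = 5 log₁₀(5.208) − 5 = -1.417
M = m − 5 log₁₀(d/10) = 12.30 + 1.417 = 13.717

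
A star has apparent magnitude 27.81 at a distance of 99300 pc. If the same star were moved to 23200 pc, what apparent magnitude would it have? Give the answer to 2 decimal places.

m ≈ 24.65

Flux ∝ 1/d², so Δm = 5 log₁₀(d₂/d₁) = 5 log₁₀(23200/99300) = -3.157
m₂ = m₁ + Δm = 27.81 + (-3.157) = 24.653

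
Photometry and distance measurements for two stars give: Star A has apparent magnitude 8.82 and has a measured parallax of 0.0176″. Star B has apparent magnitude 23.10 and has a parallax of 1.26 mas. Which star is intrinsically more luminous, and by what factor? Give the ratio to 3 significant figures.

Star A: d = 1/p = 1/0.0176″ = 56.82 pc
Star A: M = m − 5 log₁₀ d + 5 = 8.82 − 5·1.7545 + 5 = 5.048
Star B: p = 1.26 mas = 1.26×10^-3″ → d = 1/p = 793.7 pc
Star B: M = m − 5 log₁₀ d + 5 = 23.10 − 5·2.8996 + 5 = 13.602
ΔM = M_A − M_B = 5.048 − (13.602) = -8.554; smaller M is more luminous → Star A.
L ratio = 10^(0.4 |ΔM|) = 10^3.422 = 2641

Star A is more luminous, by a factor of 2640.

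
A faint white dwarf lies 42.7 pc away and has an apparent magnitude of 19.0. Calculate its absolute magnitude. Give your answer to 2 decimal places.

M ≈ 15.85

5 log₁₀(d/10 pc) = 5 log₁₀(42.70) − 5 = 3.152
M = m − 5 log₁₀(d/10) = 19.0 − 3.152 = 15.848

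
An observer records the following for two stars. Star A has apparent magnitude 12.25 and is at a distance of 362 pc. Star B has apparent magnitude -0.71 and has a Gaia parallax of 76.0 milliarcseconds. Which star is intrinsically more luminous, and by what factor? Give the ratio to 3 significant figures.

Star B is more luminous, by a factor of 202.

Star A: M = m − 5 log₁₀ d + 5 = 12.25 − 5·2.5587 + 5 = 4.456
Star B: p = 76.0 mas = 0.0760″ → d = 1/p = 13.16 pc
Star B: M = m − 5 log₁₀ d + 5 = -0.71 − 5·1.1192 + 5 = -1.306
ΔM = M_A − M_B = 4.456 − (-1.306) = 5.762; smaller M is more luminous → Star B.
L ratio = 10^(0.4 |ΔM|) = 10^2.305 = 201.8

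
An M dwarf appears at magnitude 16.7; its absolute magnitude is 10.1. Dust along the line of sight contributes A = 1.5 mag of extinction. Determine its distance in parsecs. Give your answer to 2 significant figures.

m − M = 5 log₁₀(d/10 pc) + A  ⇒  16.7 − (10.1) − 1.5 = 5 log₁₀(d/10)
5.100 = 5 log₁₀(d/10)
log₁₀ d = (m − M − A)/5 + 1 = 2.0200
d = 10^2.0200 = 104.7 pc

d ≈ 100 pc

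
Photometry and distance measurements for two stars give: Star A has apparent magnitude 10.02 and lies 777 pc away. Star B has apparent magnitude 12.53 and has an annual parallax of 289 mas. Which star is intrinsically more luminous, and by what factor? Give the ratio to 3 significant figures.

Star A is more luminous, by a factor of 509000.

Star A: M = m − 5 log₁₀ d + 5 = 10.02 − 5·2.8904 + 5 = 0.568
Star B: p = 289 mas = 0.289″ → d = 1/p = 3.460 pc
Star B: M = m − 5 log₁₀ d + 5 = 12.53 − 5·0.5391 + 5 = 14.834
ΔM = M_A − M_B = 0.568 − (14.834) = -14.267; smaller M is more luminous → Star A.
L ratio = 10^(0.4 |ΔM|) = 10^5.707 = 508900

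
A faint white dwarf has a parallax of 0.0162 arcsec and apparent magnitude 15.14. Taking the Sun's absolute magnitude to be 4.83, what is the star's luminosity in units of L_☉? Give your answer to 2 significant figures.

d = 1/p = 1/0.0162″ = 61.73 pc
M = m − 5 log₁₀ d + 5 = 15.14 − 5·1.7905 + 5 = 11.188
M − M_☉ = 11.188 − 4.83 = 6.358
L/L_☉ = 10^(−0.4 × 6.358) = 2.864×10^-3

L/L_☉ ≈ 2.9×10^-3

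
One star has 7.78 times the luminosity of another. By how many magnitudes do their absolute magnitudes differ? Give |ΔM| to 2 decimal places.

|ΔM| ≈ 2.23

Pogson: ΔM = −2.5 log₁₀(ratio) = −2.5 log₁₀(7.78) = −2.5 × 0.8910 = -2.227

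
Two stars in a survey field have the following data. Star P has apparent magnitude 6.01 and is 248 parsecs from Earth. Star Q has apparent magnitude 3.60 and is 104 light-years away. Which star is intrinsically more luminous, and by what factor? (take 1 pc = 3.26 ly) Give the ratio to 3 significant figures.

Star P is more luminous, by a factor of 6.57.

Star P: M = m − 5 log₁₀ d + 5 = 6.01 − 5·2.3945 + 5 = -0.962
Star Q: d = 104 ly / 3.26 = 31.90 pc
Star Q: M = m − 5 log₁₀ d + 5 = 3.60 − 5·1.5038 + 5 = 1.081
ΔM = M_P − M_Q = -0.962 − (1.081) = -2.043; smaller M is more luminous → Star P.
L ratio = 10^(0.4 |ΔM|) = 10^0.817 = 6.566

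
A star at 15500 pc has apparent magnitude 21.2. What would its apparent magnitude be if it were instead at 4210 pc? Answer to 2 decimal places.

Flux ∝ 1/d², so Δm = 5 log₁₀(d₂/d₁) = 5 log₁₀(4210/15500) = -2.830
m₂ = m₁ + Δm = 21.2 + (-2.830) = 18.370

m ≈ 18.37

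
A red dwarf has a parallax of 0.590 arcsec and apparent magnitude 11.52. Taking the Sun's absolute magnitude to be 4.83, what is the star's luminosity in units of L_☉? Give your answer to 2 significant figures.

L/L_☉ ≈ 6.1×10^-5

d = 1/p = 1/0.590″ = 1.695 pc
M = m − 5 log₁₀ d + 5 = 11.52 − 5·0.2291 + 5 = 15.374
M − M_☉ = 15.374 − 4.83 = 10.544
L/L_☉ = 10^(−0.4 × 10.544) = 6.058×10^-5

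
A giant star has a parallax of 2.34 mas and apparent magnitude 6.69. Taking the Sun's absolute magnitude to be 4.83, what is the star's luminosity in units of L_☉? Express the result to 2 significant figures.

L/L_☉ ≈ 330

d = 1/p = 1000/2.34 mas = 427.4 pc
M = m − 5 log₁₀ d + 5 = 6.69 − 5·2.6308 + 5 = -1.464
M − M_☉ = -1.464 − 4.83 = -6.294
L/L_☉ = 10^(−0.4 × -6.294) = 329.3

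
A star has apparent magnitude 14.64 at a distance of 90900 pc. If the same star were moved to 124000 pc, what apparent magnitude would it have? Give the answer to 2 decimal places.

m ≈ 15.31

Flux ∝ 1/d², so Δm = 5 log₁₀(d₂/d₁) = 5 log₁₀(124000/90900) = 0.674
m₂ = m₁ + Δm = 14.64 + (0.674) = 15.314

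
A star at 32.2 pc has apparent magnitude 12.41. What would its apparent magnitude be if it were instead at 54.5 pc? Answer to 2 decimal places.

Flux ∝ 1/d², so Δm = 5 log₁₀(d₂/d₁) = 5 log₁₀(54.5/32.2) = 1.143
m₂ = m₁ + Δm = 12.41 + (1.143) = 13.553

m ≈ 13.55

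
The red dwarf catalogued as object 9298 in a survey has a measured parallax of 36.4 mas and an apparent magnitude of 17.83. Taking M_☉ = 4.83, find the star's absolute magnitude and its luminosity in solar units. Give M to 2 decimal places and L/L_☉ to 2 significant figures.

M ≈ 15.64; L/L_☉ ≈ 4.8×10^-5

d = 1/p = 1000/36.4 mas = 27.47 pc
M = m − 5 log₁₀ d + 5 = 17.83 − 5·1.4389 + 5 = 15.636
M − M_☉ = 15.636 − 4.83 = 10.806
L/L_☉ = 10^(−0.4 × 10.806) = 4.762×10^-5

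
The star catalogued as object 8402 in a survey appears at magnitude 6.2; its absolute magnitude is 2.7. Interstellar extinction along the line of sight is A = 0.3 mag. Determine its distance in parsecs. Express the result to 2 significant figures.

m − M = 5 log₁₀(d/10 pc) + A  ⇒  6.2 − (2.7) − 0.3 = 5 log₁₀(d/10)
3.200 = 5 log₁₀(d/10)
log₁₀ d = (m − M − A)/5 + 1 = 1.6400
d = 10^1.6400 = 43.65 pc

d ≈ 44 pc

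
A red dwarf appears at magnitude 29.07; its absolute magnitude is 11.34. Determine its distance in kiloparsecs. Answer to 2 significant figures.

d ≈ 35 kpc

μ = m − M = 17.730
m − M = 5 log₁₀ d − 5
log₁₀ d = (m − M)/5 + 1 = 4.5460
d = 10^4.5460 = 35160 pc
= 35.16 kpc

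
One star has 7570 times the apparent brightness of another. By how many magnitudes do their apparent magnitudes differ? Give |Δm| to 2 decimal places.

Pogson: Δm = −2.5 log₁₀(ratio) = −2.5 log₁₀(7570) = −2.5 × 3.8791 = -9.698

|Δm| ≈ 9.70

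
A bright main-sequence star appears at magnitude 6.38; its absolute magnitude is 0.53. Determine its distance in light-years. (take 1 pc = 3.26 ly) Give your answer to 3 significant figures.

Distance modulus: m − M = 6.38 − (0.53) = 5.850
m − M = 5 log₁₀ d − 5
log₁₀ d = (m − M)/5 + 1 = 2.1700
d = 10^2.1700 = 147.9 pc
= 482.2 ly

d ≈ 482 ly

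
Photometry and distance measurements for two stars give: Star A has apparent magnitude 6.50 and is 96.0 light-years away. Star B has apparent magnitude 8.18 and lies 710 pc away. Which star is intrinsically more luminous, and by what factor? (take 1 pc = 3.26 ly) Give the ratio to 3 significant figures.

Star B is more luminous, by a factor of 124.

Star A: d = 96.0 ly / 3.26 = 29.45 pc
Star A: M = m − 5 log₁₀ d + 5 = 6.50 − 5·1.4691 + 5 = 4.155
Star B: M = m − 5 log₁₀ d + 5 = 8.18 − 5·2.8513 + 5 = -1.076
ΔM = M_A − M_B = 4.155 − (-1.076) = 5.231; smaller M is more luminous → Star B.
L ratio = 10^(0.4 |ΔM|) = 10^2.092 = 123.7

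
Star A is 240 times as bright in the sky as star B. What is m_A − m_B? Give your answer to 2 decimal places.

m_A − m_B ≈ -5.95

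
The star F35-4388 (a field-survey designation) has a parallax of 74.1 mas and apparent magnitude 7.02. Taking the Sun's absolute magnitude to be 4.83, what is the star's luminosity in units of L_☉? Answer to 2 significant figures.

d = 1/p = 1000/74.1 mas = 13.50 pc
M = m − 5 log₁₀ d + 5 = 7.02 − 5·1.1302 + 5 = 6.369
M − M_☉ = 6.369 − 4.83 = 1.539
L/L_☉ = 10^(−0.4 × 1.539) = 0.2423

L/L_☉ ≈ 0.24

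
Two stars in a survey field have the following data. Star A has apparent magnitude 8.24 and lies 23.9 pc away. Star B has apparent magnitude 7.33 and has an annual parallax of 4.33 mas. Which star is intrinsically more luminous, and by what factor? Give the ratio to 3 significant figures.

Star B is more luminous, by a factor of 216.

Star A: M = m − 5 log₁₀ d + 5 = 8.24 − 5·1.3784 + 5 = 6.348
Star B: p = 4.33 mas = 4.33×10^-3″ → d = 1/p = 230.9 pc
Star B: M = m − 5 log₁₀ d + 5 = 7.33 − 5·2.3635 + 5 = 0.512
ΔM = M_A − M_B = 6.348 − (0.512) = 5.836; smaller M is more luminous → Star B.
L ratio = 10^(0.4 |ΔM|) = 10^2.334 = 215.9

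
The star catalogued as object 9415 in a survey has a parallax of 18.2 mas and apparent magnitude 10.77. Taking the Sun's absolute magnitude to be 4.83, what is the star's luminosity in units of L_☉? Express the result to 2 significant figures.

L/L_☉ ≈ 0.13

d = 1/p = 1000/18.2 mas = 54.95 pc
M = m − 5 log₁₀ d + 5 = 10.77 − 5·1.7399 + 5 = 7.070
M − M_☉ = 7.070 − 4.83 = 2.240
L/L_☉ = 10^(−0.4 × 2.240) = 0.1270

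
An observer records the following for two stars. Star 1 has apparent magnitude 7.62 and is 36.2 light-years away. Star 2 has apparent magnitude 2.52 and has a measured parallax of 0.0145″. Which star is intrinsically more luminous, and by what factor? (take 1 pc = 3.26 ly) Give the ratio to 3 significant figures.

Star 2 is more luminous, by a factor of 4230.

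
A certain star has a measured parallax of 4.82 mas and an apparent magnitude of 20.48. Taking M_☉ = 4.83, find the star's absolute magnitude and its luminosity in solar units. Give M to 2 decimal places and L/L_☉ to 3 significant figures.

d = 1/p = 1000/4.82 mas = 207.5 pc
M = m − 5 log₁₀ d + 5 = 20.48 − 5·2.3170 + 5 = 13.895
M − M_☉ = 13.895 − 4.83 = 9.065
L/L_☉ = 10^(−0.4 × 9.065) = 2.365×10^-4

M ≈ 13.90; L/L_☉ ≈ 2.37×10^-4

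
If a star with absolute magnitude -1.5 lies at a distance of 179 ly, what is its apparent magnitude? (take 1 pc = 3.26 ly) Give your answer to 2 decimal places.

d = 179 ly / 3.26 = 54.91 pc
m = M + 5 log₁₀ d − 5 = -1.5 + 5·1.7396 − 5 = 2.198

m ≈ 2.20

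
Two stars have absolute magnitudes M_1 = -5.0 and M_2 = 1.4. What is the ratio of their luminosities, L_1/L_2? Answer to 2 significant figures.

ΔM = M_1 − M_2 = -6.4
L_1/L_2 = 10^(−0.4 ΔM) = 10^2.560 = 363.1

L_1/L_2 ≈ 360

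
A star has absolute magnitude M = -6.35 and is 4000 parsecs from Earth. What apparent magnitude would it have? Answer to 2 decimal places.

m = M + 5 log₁₀ d − 5 = -6.35 + 5·3.6021 − 5 = 6.660

m ≈ 6.66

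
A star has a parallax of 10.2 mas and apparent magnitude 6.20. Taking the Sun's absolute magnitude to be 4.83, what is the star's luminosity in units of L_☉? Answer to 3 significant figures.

L/L_☉ ≈ 27.2

d = 1/p = 1000/10.2 mas = 98.04 pc
M = m − 5 log₁₀ d + 5 = 6.20 − 5·1.9914 + 5 = 1.243
M − M_☉ = 1.243 − 4.83 = -3.587
L/L_☉ = 10^(−0.4 × -3.587) = 27.21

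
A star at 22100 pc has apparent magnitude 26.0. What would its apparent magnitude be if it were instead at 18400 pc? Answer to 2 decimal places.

m ≈ 25.60

Flux ∝ 1/d², so Δm = 5 log₁₀(d₂/d₁) = 5 log₁₀(18400/22100) = -0.398
m₂ = m₁ + Δm = 26.0 + (-0.398) = 25.602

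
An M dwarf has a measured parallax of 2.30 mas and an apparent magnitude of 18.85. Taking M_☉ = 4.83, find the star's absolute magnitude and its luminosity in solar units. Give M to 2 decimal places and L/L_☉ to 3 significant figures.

M ≈ 10.66; L/L_☉ ≈ 4.66×10^-3

d = 1/p = 1000/2.30 mas = 434.8 pc
M = m − 5 log₁₀ d + 5 = 18.85 − 5·2.6383 + 5 = 10.659
M − M_☉ = 10.659 − 4.83 = 5.829
L/L_☉ = 10^(−0.4 × 5.829) = 4.662×10^-3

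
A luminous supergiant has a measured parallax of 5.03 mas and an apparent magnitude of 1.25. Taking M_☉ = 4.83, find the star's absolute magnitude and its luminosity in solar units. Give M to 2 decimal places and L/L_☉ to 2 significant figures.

M ≈ -5.24; L/L_☉ ≈ 11000

d = 1/p = 1000/5.03 mas = 198.8 pc
M = m − 5 log₁₀ d + 5 = 1.25 − 5·2.2984 + 5 = -5.242
M − M_☉ = -5.242 − 4.83 = -10.072
L/L_☉ = 10^(−0.4 × -10.072) = 10690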